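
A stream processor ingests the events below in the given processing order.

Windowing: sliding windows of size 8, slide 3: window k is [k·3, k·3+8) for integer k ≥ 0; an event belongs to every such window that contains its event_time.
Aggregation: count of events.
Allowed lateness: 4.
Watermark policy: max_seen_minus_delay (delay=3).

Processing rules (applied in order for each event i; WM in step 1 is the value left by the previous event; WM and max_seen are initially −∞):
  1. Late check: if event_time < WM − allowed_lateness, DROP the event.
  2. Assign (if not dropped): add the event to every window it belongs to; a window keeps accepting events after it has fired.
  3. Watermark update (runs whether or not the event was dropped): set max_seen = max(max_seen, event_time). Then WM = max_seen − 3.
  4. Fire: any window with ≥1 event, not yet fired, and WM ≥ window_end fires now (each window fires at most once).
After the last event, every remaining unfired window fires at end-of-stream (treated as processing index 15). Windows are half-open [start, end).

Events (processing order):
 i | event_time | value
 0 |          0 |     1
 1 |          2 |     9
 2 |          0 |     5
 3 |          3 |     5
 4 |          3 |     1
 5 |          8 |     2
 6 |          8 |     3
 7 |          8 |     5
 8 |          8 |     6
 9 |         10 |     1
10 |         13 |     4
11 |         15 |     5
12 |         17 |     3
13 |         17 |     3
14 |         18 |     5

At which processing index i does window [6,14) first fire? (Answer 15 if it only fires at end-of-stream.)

i=0 t=0 v=1: → [0,8); WM=-3
i=1 t=2 v=9: → [0,8); WM=-1
i=2 t=0 v=5: → [0,8); WM=-1
i=3 t=3 v=5: → [3,11),[0,8); WM=0
i=4 t=3 v=1: → [3,11),[0,8); WM=0
i=5 t=8 v=2: → [6,14),[3,11); WM=5
i=6 t=8 v=3: → [6,14),[3,11); WM=5
i=7 t=8 v=5: → [6,14),[3,11); WM=5
i=8 t=8 v=6: → [6,14),[3,11); WM=5
i=9 t=10 v=1: → [9,17),[6,14),[3,11); WM=7
i=10 t=13 v=4: → [12,20),[9,17),[6,14); WM=10; [0,8) fires=5
i=11 t=15 v=5: → [15,23),[12,20),[9,17); WM=12; [3,11) fires=7
i=12 t=17 v=3: → [15,23),[12,20); WM=14; [6,14) fires=6
i=13 t=17 v=3: → [15,23),[12,20); WM=14
i=14 t=18 v=5: → [18,26),[15,23),[12,20); WM=15

12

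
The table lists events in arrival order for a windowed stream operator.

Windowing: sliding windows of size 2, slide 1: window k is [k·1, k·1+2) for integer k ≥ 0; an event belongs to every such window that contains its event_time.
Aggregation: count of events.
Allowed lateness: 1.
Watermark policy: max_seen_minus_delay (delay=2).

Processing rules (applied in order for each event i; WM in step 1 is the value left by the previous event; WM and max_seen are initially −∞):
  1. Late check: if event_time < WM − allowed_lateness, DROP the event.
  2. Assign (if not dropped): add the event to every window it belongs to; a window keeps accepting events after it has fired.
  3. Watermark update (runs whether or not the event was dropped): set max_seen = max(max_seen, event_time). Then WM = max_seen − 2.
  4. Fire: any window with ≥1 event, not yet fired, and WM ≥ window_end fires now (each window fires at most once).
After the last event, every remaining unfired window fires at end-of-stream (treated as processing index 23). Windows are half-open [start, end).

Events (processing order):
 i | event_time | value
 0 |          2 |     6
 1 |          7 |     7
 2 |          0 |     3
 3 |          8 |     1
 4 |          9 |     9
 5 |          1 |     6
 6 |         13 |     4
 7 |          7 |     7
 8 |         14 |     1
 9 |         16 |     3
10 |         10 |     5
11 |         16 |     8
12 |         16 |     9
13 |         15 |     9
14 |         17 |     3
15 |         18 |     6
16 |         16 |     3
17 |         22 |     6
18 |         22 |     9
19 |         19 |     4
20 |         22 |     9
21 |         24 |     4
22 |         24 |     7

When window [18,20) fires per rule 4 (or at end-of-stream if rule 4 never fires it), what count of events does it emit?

1

i=0 t=2 v=6: → [2,4),[1,3); WM=0
i=1 t=7 v=7: → [7,9),[6,8); WM=5; [1,3) fires=1 [2,4) fires=1
i=2 t=0 v=3: DROP (t<5-1); WM=5
i=3 t=8 v=1: → [8,10),[7,9); WM=6
i=4 t=9 v=9: → [9,11),[8,10); WM=7
i=5 t=1 v=6: DROP (t<7-1); WM=7
i=6 t=13 v=4: → [13,15),[12,14); WM=11; [6,8) fires=1 [7,9) fires=2 [8,10) fires=2 [9,11) fires=1
i=7 t=7 v=7: DROP (t<11-1); WM=11
i=8 t=14 v=1: → [14,16),[13,15); WM=12
i=9 t=16 v=3: → [16,18),[15,17); WM=14; [12,14) fires=1
i=10 t=10 v=5: DROP (t<14-1); WM=14
i=11 t=16 v=8: → [16,18),[15,17); WM=14
i=12 t=16 v=9: → [16,18),[15,17); WM=14
i=13 t=15 v=9: → [15,17),[14,16); WM=14
i=14 t=17 v=3: → [17,19),[16,18); WM=15; [13,15) fires=2
i=15 t=18 v=6: → [18,20),[17,19); WM=16; [14,16) fires=2
i=16 t=16 v=3: → [16,18),[15,17); WM=16
i=17 t=22 v=6: → [22,24),[21,23); WM=20; [15,17) fires=5 [16,18) fires=5 [17,19) fires=2 [18,20) fires=1
i=18 t=22 v=9: → [22,24),[21,23); WM=20
i=19 t=19 v=4: → [19,21),[18,20); WM=20
i=20 t=22 v=9: → [22,24),[21,23); WM=20
i=21 t=24 v=4: → [24,26),[23,25); WM=22; [19,21) fires=1
i=22 t=24 v=7: → [24,26),[23,25); WM=22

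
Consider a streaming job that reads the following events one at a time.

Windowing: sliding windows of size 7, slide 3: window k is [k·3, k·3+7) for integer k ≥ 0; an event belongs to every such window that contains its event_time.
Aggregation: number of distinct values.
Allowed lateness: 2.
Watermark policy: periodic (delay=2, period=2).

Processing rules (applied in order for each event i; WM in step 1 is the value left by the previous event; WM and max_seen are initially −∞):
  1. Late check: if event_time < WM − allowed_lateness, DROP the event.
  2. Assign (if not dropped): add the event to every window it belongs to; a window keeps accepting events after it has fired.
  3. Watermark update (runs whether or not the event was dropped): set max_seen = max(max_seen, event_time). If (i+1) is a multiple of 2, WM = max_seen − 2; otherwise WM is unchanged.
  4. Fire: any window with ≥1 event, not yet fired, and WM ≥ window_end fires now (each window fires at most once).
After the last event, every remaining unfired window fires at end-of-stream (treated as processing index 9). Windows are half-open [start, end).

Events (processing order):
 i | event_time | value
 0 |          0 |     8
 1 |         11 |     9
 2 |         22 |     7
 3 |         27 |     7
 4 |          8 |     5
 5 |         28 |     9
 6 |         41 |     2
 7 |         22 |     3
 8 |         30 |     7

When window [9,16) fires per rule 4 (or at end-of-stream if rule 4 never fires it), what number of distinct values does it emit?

1

i=0 t=0 v=8: → [0,7); WM=−∞
i=1 t=11 v=9: → [9,16),[6,13); WM=9; [0,7) fires=1
i=2 t=22 v=7: → [21,28),[18,25); WM=9
i=3 t=27 v=7: → [27,34),[24,31),[21,28); WM=25; [6,13) fires=1 [9,16) fires=1 [18,25) fires=1
i=4 t=8 v=5: DROP (t<25-2); WM=25
i=5 t=28 v=9: → [27,34),[24,31); WM=26
i=6 t=41 v=2: → [39,46),[36,43); WM=26
i=7 t=22 v=3: DROP (t<26-2); WM=39; [21,28) fires=1 [24,31) fires=2 [27,34) fires=2
i=8 t=30 v=7: DROP (t<39-2); WM=39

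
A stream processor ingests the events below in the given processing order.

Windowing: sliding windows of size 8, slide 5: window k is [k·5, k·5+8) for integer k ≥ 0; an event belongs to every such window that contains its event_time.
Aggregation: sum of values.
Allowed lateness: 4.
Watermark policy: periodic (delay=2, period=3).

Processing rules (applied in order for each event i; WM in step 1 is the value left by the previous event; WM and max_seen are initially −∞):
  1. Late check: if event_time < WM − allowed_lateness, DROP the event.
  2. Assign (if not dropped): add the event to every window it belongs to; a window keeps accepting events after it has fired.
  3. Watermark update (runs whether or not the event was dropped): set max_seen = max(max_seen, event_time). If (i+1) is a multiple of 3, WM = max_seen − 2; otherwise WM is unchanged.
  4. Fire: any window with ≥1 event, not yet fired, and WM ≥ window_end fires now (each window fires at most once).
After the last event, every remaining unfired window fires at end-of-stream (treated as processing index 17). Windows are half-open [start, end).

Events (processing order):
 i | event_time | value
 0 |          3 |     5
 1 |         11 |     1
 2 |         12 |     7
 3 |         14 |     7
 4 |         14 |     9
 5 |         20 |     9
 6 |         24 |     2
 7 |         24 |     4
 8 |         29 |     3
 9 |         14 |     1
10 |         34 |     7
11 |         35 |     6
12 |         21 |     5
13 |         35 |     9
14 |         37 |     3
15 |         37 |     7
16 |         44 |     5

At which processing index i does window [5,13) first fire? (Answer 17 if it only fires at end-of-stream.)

i=0 t=3 v=5: → [0,8); WM=−∞
i=1 t=11 v=1: → [10,18),[5,13); WM=−∞
i=2 t=12 v=7: → [10,18),[5,13); WM=10; [0,8) fires=5
i=3 t=14 v=7: → [10,18); WM=10
i=4 t=14 v=9: → [10,18); WM=10
i=5 t=20 v=9: → [20,28),[15,23); WM=18; [5,13) fires=8 [10,18) fires=24
i=6 t=24 v=2: → [20,28); WM=18
i=7 t=24 v=4: → [20,28); WM=18
i=8 t=29 v=3: → [25,33); WM=27; [15,23) fires=9
i=9 t=14 v=1: DROP (t<27-4); WM=27
i=10 t=34 v=7: → [30,38); WM=27
i=11 t=35 v=6: → [35,43),[30,38); WM=33; [20,28) fires=15 [25,33) fires=3
i=12 t=21 v=5: DROP (t<33-4); WM=33
i=13 t=35 v=9: → [35,43),[30,38); WM=33
i=14 t=37 v=3: → [35,43),[30,38); WM=35
i=15 t=37 v=7: → [35,43),[30,38); WM=35
i=16 t=44 v=5: → [40,48); WM=35

5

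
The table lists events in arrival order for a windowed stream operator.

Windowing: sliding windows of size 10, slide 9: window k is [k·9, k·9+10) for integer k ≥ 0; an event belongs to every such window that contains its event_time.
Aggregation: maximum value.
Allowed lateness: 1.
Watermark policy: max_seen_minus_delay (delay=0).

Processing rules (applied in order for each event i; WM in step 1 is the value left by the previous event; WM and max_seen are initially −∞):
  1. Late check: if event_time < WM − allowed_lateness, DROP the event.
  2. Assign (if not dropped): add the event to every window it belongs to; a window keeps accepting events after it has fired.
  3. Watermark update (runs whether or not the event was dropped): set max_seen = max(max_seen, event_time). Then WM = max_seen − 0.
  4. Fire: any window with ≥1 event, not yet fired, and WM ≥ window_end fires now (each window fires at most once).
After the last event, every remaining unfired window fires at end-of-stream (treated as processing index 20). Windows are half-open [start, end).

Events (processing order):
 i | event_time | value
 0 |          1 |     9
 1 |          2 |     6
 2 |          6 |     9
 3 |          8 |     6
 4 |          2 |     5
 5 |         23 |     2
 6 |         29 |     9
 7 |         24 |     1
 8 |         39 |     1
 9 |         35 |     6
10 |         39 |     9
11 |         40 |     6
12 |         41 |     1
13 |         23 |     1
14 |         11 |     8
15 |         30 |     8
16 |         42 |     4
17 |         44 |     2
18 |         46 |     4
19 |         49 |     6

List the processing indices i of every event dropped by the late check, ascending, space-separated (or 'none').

i=0 t=1 v=9: → [0,10); WM=1
i=1 t=2 v=6: → [0,10); WM=2
i=2 t=6 v=9: → [0,10); WM=6
i=3 t=8 v=6: → [0,10); WM=8
i=4 t=2 v=5: DROP (t<8-1); WM=8
i=5 t=23 v=2: → [18,28); WM=23; [0,10) fires=9
i=6 t=29 v=9: → [27,37); WM=29; [18,28) fires=2
i=7 t=24 v=1: DROP (t<29-1); WM=29
i=8 t=39 v=1: → [36,46); WM=39; [27,37) fires=9
i=9 t=35 v=6: DROP (t<39-1); WM=39
i=10 t=39 v=9: → [36,46); WM=39
i=11 t=40 v=6: → [36,46); WM=40
i=12 t=41 v=1: → [36,46); WM=41
i=13 t=23 v=1: DROP (t<41-1); WM=41
i=14 t=11 v=8: DROP (t<41-1); WM=41
i=15 t=30 v=8: DROP (t<41-1); WM=41
i=16 t=42 v=4: → [36,46); WM=42
i=17 t=44 v=2: → [36,46); WM=44
i=18 t=46 v=4: → [45,55); WM=46; [36,46) fires=9
i=19 t=49 v=6: → [45,55); WM=49

4 7 9 13 14 15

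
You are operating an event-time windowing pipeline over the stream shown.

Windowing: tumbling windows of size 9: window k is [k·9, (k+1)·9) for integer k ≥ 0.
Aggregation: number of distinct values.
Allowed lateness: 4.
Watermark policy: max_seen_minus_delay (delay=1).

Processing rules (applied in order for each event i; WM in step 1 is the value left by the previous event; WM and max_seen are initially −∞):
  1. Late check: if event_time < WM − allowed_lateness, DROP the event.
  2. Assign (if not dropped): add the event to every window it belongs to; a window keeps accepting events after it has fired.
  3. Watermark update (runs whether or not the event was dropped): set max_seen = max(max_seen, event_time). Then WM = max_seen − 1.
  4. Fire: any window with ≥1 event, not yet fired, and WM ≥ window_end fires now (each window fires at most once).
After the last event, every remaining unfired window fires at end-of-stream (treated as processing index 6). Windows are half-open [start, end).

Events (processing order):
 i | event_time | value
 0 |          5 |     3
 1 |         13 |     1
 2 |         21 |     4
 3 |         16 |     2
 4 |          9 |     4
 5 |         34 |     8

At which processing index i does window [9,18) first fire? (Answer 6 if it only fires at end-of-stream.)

2

i=0 t=5 v=3: → [0,9); WM=4
i=1 t=13 v=1: → [9,18); WM=12; [0,9) fires=1
i=2 t=21 v=4: → [18,27); WM=20; [9,18) fires=1
i=3 t=16 v=2: → [9,18); WM=20
i=4 t=9 v=4: DROP (t<20-4); WM=20
i=5 t=34 v=8: → [27,36); WM=33; [18,27) fires=1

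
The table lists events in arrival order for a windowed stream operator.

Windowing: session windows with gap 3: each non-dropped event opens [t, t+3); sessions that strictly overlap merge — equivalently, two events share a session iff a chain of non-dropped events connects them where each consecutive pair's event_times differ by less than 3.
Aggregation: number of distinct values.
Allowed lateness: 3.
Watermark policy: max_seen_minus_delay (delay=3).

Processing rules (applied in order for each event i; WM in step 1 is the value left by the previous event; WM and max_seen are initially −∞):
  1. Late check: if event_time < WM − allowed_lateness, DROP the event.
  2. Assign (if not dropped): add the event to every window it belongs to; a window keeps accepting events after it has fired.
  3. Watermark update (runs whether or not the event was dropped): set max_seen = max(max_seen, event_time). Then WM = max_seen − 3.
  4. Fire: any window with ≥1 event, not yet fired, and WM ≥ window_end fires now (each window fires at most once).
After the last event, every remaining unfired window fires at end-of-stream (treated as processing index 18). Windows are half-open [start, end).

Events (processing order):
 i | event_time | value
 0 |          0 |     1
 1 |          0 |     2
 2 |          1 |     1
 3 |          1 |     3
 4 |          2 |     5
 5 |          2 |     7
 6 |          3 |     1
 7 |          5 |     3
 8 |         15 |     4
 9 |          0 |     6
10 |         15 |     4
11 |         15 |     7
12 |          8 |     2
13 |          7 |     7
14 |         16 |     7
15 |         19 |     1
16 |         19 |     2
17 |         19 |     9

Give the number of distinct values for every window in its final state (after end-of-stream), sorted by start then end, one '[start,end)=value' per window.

[0,8)=5 [15,19)=2 [19,22)=3

i=0 t=0 v=1: → [0,3); WM=-3
i=1 t=0 v=2: → [0,3); WM=-3
i=2 t=1 v=1: → [0,4); WM=-2
i=3 t=1 v=3: → [0,4); WM=-2
i=4 t=2 v=5: → [0,5); WM=-1
i=5 t=2 v=7: → [0,5); WM=-1
i=6 t=3 v=1: → [0,6); WM=0
i=7 t=5 v=3: → [0,8); WM=2
i=8 t=15 v=4: → [15,18); WM=12
i=9 t=0 v=6: DROP (t<12-3); WM=12
i=10 t=15 v=4: → [15,18); WM=12
i=11 t=15 v=7: → [15,18); WM=12
i=12 t=8 v=2: DROP (t<12-3); WM=12
i=13 t=7 v=7: DROP (t<12-3); WM=12
i=14 t=16 v=7: → [15,19); WM=13
i=15 t=19 v=1: → [19,22); WM=16
i=16 t=19 v=2: → [19,22); WM=16
i=17 t=19 v=9: → [19,22); WM=16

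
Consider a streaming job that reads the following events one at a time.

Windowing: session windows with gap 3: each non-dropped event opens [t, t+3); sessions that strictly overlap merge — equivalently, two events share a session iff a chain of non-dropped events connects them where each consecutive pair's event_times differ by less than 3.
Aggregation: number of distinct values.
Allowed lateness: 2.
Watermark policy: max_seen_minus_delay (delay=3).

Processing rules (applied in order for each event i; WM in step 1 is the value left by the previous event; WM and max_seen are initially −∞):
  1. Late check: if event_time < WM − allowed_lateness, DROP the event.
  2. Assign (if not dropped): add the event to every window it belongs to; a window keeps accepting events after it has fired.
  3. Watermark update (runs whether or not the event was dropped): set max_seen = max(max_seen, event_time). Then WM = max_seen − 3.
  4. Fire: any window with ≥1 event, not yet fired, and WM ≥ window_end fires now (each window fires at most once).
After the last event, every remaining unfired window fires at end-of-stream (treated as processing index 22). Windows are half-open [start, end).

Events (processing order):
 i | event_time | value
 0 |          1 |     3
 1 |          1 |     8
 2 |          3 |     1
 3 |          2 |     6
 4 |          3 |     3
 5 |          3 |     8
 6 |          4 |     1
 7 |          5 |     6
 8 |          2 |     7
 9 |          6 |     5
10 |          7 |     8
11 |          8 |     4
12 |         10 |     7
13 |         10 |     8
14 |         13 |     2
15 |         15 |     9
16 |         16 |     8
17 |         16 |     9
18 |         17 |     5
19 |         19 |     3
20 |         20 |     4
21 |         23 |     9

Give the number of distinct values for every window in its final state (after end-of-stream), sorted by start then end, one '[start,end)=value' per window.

i=0 t=1 v=3: → [1,4); WM=-2
i=1 t=1 v=8: → [1,4); WM=-2
i=2 t=3 v=1: → [1,6); WM=0
i=3 t=2 v=6: → [1,6); WM=0
i=4 t=3 v=3: → [1,6); WM=0
i=5 t=3 v=8: → [1,6); WM=0
i=6 t=4 v=1: → [1,7); WM=1
i=7 t=5 v=6: → [1,8); WM=2
i=8 t=2 v=7: → [1,8); WM=2
i=9 t=6 v=5: → [1,9); WM=3
i=10 t=7 v=8: → [1,10); WM=4
i=11 t=8 v=4: → [1,11); WM=5
i=12 t=10 v=7: → [1,13); WM=7
i=13 t=10 v=8: → [1,13); WM=7
i=14 t=13 v=2: → [13,16); WM=10
i=15 t=15 v=9: → [13,18); WM=12
i=16 t=16 v=8: → [13,19); WM=13
i=17 t=16 v=9: → [13,19); WM=13
i=18 t=17 v=5: → [13,20); WM=14
i=19 t=19 v=3: → [13,22); WM=16
i=20 t=20 v=4: → [13,23); WM=17
i=21 t=23 v=9: → [23,26); WM=20

[1,13)=7 [13,23)=6 [23,26)=1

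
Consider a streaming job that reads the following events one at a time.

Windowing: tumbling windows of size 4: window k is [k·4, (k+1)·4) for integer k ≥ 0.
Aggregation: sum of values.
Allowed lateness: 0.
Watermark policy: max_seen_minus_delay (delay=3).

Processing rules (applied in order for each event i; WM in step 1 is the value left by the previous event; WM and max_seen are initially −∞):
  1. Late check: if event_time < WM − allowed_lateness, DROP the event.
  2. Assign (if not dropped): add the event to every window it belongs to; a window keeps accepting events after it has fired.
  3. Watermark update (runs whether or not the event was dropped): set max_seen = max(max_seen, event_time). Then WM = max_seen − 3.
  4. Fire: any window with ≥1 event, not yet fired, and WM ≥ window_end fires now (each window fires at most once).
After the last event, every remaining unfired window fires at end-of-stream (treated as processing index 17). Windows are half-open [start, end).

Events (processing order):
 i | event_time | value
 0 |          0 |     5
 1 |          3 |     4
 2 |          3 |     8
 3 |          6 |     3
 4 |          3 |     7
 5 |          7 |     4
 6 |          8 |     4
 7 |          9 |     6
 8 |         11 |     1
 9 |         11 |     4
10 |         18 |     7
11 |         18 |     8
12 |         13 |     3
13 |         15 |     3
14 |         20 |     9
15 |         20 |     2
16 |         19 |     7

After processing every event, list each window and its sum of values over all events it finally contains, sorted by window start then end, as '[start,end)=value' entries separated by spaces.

i=0 t=0 v=5: → [0,4); WM=-3
i=1 t=3 v=4: → [0,4); WM=0
i=2 t=3 v=8: → [0,4); WM=0
i=3 t=6 v=3: → [4,8); WM=3
i=4 t=3 v=7: → [0,4); WM=3
i=5 t=7 v=4: → [4,8); WM=4; [0,4) fires=24
i=6 t=8 v=4: → [8,12); WM=5
i=7 t=9 v=6: → [8,12); WM=6
i=8 t=11 v=1: → [8,12); WM=8; [4,8) fires=7
i=9 t=11 v=4: → [8,12); WM=8
i=10 t=18 v=7: → [16,20); WM=15; [8,12) fires=15
i=11 t=18 v=8: → [16,20); WM=15
i=12 t=13 v=3: DROP (t<15-0); WM=15
i=13 t=15 v=3: → [12,16); WM=15
i=14 t=20 v=9: → [20,24); WM=17; [12,16) fires=3
i=15 t=20 v=2: → [20,24); WM=17
i=16 t=19 v=7: → [16,20); WM=17

[0,4)=24 [4,8)=7 [8,12)=15 [12,16)=3 [16,20)=22 [20,24)=11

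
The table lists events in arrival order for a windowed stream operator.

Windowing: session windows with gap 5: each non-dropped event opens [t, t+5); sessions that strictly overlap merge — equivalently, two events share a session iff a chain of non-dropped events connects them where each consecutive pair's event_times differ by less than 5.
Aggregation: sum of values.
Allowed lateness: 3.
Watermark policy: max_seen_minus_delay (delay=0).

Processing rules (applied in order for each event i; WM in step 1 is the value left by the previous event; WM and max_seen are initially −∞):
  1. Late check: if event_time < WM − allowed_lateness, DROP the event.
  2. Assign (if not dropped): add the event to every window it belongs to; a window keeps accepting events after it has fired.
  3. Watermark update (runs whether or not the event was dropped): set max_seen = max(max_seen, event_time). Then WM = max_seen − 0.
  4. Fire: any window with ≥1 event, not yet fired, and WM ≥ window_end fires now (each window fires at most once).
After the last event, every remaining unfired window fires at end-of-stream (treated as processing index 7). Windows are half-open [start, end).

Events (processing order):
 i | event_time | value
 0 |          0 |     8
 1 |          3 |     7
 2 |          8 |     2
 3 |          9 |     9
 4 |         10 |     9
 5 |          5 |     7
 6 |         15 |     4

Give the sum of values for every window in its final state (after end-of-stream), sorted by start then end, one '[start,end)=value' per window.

[0,8)=15 [8,15)=20 [15,20)=4

i=0 t=0 v=8: → [0,5); WM=0
i=1 t=3 v=7: → [0,8); WM=3
i=2 t=8 v=2: → [8,13); WM=8
i=3 t=9 v=9: → [8,14); WM=9
i=4 t=10 v=9: → [8,15); WM=10
i=5 t=5 v=7: DROP (t<10-3); WM=10
i=6 t=15 v=4: → [15,20); WM=15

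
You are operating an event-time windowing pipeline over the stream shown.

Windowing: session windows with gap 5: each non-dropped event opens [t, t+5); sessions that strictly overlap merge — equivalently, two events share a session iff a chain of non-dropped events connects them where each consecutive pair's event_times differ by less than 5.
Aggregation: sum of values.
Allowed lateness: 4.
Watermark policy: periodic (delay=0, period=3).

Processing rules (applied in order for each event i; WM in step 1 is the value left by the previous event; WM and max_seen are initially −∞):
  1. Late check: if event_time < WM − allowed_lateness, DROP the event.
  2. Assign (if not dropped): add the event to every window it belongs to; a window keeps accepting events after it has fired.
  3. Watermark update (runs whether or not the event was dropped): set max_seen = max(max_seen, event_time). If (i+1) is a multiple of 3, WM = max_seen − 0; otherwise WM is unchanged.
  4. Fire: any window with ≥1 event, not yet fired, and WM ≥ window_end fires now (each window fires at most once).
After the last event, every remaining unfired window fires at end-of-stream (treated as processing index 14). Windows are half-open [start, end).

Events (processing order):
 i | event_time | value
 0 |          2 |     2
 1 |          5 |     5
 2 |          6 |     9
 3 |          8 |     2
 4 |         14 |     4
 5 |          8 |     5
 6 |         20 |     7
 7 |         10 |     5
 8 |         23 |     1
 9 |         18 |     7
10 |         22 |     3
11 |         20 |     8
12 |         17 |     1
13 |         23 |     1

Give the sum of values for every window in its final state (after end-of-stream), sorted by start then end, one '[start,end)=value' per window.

i=0 t=2 v=2: → [2,7); WM=−∞
i=1 t=5 v=5: → [2,10); WM=−∞
i=2 t=6 v=9: → [2,11); WM=6
i=3 t=8 v=2: → [2,13); WM=6
i=4 t=14 v=4: → [14,19); WM=6
i=5 t=8 v=5: → [2,13); WM=14
i=6 t=20 v=7: → [20,25); WM=14
i=7 t=10 v=5: → [2,19); WM=14
i=8 t=23 v=1: → [20,28); WM=23
i=9 t=18 v=7: DROP (t<23-4); WM=23
i=10 t=22 v=3: → [20,28); WM=23
i=11 t=20 v=8: → [20,28); WM=23
i=12 t=17 v=1: DROP (t<23-4); WM=23
i=13 t=23 v=1: → [20,28); WM=23

[2,19)=32 [20,28)=20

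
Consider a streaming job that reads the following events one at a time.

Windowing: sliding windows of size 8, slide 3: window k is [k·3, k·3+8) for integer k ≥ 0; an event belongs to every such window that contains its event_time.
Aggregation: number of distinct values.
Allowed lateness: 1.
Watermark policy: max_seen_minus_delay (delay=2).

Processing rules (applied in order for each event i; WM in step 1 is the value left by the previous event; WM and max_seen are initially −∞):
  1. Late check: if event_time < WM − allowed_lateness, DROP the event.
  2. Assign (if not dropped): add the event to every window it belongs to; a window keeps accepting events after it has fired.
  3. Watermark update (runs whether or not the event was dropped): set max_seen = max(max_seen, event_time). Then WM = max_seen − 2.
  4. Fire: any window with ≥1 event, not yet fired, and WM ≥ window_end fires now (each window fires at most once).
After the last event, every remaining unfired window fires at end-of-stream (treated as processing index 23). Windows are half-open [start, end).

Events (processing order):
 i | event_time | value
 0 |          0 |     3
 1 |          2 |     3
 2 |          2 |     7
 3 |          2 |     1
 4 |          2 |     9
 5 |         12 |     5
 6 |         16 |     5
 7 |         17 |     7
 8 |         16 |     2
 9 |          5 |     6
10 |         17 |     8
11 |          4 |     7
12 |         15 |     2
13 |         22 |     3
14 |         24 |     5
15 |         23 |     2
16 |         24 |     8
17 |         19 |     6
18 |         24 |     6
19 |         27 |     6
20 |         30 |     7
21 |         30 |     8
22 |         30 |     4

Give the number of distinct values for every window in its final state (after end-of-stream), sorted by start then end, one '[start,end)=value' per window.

i=0 t=0 v=3: → [0,8); WM=-2
i=1 t=2 v=3: → [0,8); WM=0
i=2 t=2 v=7: → [0,8); WM=0
i=3 t=2 v=1: → [0,8); WM=0
i=4 t=2 v=9: → [0,8); WM=0
i=5 t=12 v=5: → [12,20),[9,17),[6,14); WM=10; [0,8) fires=4
i=6 t=16 v=5: → [15,23),[12,20),[9,17); WM=14; [6,14) fires=1
i=7 t=17 v=7: → [15,23),[12,20); WM=15
i=8 t=16 v=2: → [15,23),[12,20),[9,17); WM=15
i=9 t=5 v=6: DROP (t<15-1); WM=15
i=10 t=17 v=8: → [15,23),[12,20); WM=15
i=11 t=4 v=7: DROP (t<15-1); WM=15
i=12 t=15 v=2: → [15,23),[12,20),[9,17); WM=15
i=13 t=22 v=3: → [21,29),[18,26),[15,23); WM=20; [9,17) fires=2 [12,20) fires=4
i=14 t=24 v=5: → [24,32),[21,29),[18,26); WM=22
i=15 t=23 v=2: → [21,29),[18,26); WM=22
i=16 t=24 v=8: → [24,32),[21,29),[18,26); WM=22
i=17 t=19 v=6: DROP (t<22-1); WM=22
i=18 t=24 v=6: → [24,32),[21,29),[18,26); WM=22
i=19 t=27 v=6: → [27,35),[24,32),[21,29); WM=25; [15,23) fires=5
i=20 t=30 v=7: → [30,38),[27,35),[24,32); WM=28; [18,26) fires=5
i=21 t=30 v=8: → [30,38),[27,35),[24,32); WM=28
i=22 t=30 v=4: → [30,38),[27,35),[24,32); WM=28

[0,8)=4 [6,14)=1 [9,17)=2 [12,20)=4 [15,23)=5 [18,26)=5 [21,29)=5 [24,32)=5 [27,35)=4 [30,38)=3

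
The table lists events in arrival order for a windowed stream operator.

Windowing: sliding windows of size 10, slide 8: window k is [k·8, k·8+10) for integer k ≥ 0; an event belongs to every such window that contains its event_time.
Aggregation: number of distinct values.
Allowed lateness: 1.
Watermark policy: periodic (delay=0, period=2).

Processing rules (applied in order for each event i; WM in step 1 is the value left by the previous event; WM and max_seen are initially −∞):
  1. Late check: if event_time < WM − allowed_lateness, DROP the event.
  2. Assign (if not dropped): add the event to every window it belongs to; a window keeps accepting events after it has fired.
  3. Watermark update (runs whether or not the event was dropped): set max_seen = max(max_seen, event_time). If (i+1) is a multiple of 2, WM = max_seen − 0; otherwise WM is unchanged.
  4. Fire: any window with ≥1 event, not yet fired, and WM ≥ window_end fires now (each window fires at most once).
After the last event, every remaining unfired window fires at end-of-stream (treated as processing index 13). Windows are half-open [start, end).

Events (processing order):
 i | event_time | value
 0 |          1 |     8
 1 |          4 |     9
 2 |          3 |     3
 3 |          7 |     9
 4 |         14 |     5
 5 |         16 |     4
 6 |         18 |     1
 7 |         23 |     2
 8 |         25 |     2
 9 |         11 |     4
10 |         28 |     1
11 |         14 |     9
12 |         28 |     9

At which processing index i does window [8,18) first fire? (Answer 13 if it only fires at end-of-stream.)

i=0 t=1 v=8: → [0,10); WM=−∞
i=1 t=4 v=9: → [0,10); WM=4
i=2 t=3 v=3: → [0,10); WM=4
i=3 t=7 v=9: → [0,10); WM=7
i=4 t=14 v=5: → [8,18); WM=7
i=5 t=16 v=4: → [16,26),[8,18); WM=16; [0,10) fires=3
i=6 t=18 v=1: → [16,26); WM=16
i=7 t=23 v=2: → [16,26); WM=23; [8,18) fires=2
i=8 t=25 v=2: → [24,34),[16,26); WM=23
i=9 t=11 v=4: DROP (t<23-1); WM=25
i=10 t=28 v=1: → [24,34); WM=25
i=11 t=14 v=9: DROP (t<25-1); WM=28; [16,26) fires=3
i=12 t=28 v=9: → [24,34); WM=28

7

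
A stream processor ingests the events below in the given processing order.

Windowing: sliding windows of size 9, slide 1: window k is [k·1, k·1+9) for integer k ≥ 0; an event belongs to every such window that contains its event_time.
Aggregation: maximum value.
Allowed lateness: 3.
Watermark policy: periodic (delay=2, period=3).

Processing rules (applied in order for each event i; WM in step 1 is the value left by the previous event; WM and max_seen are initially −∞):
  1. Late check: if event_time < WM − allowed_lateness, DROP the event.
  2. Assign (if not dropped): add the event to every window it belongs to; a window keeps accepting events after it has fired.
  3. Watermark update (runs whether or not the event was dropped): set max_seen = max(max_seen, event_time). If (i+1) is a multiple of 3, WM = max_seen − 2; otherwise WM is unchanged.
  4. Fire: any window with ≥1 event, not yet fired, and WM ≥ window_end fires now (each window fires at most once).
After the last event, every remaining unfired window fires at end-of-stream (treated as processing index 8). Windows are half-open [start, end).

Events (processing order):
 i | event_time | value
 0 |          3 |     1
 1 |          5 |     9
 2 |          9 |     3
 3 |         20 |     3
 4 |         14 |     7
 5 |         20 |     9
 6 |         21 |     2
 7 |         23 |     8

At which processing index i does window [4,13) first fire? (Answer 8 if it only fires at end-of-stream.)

i=0 t=3 v=1: → [3,12),[2,11),[1,10),[0,9); WM=−∞
i=1 t=5 v=9: → [5,14),[4,13),[3,12),[2,11),[1,10),[0,9); WM=−∞
i=2 t=9 v=3: → [9,18),[8,17),[7,16),[6,15),[5,14),[4,13),[3,12),[2,11),[1,10); WM=7
i=3 t=20 v=3: → [20,29),[19,28),[18,27),[17,26),[16,25),[15,24),[14,23),[13,22),[12,21); WM=7
i=4 t=14 v=7: → [14,23),[13,22),[12,21),[11,20),[10,19),[9,18),[8,17),[7,16),[6,15); WM=7
i=5 t=20 v=9: → [20,29),[19,28),[18,27),[17,26),[16,25),[15,24),[14,23),[13,22),[12,21); WM=18; [0,9) fires=9 [1,10) fires=9 [2,11) fires=9 [3,12) fires=9 [4,13) fires=9 [5,14) fires=9 [6,15) fires=7 [7,16) fires=7 [8,17) fires=7 [9,18) fires=7
i=6 t=21 v=2: → [21,30),[20,29),[19,28),[18,27),[17,26),[16,25),[15,24),[14,23),[13,22); WM=18
i=7 t=23 v=8: → [23,32),[22,31),[21,30),[20,29),[19,28),[18,27),[17,26),[16,25),[15,24); WM=18

5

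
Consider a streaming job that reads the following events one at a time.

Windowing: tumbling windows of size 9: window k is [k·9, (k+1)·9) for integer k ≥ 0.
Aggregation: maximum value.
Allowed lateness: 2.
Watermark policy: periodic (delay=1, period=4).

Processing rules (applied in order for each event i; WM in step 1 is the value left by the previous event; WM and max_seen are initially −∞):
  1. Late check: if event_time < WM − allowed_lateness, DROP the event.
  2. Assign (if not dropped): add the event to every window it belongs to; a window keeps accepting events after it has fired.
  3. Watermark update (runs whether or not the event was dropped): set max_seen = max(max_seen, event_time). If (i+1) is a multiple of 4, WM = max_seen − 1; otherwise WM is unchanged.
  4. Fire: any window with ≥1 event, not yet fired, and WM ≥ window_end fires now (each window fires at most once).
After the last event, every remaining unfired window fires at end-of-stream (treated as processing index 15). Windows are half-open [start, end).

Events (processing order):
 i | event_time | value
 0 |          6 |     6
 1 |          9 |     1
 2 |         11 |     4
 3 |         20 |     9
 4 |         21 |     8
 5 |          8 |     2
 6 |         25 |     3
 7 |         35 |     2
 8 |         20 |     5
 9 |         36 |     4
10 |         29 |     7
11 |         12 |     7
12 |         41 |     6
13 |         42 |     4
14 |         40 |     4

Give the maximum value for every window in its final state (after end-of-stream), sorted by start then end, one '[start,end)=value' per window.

[0,9)=6 [9,18)=4 [18,27)=9 [27,36)=2 [36,45)=6

i=0 t=6 v=6: → [0,9); WM=−∞
i=1 t=9 v=1: → [9,18); WM=−∞
i=2 t=11 v=4: → [9,18); WM=−∞
i=3 t=20 v=9: → [18,27); WM=19; [0,9) fires=6 [9,18) fires=4
i=4 t=21 v=8: → [18,27); WM=19
i=5 t=8 v=2: DROP (t<19-2); WM=19
i=6 t=25 v=3: → [18,27); WM=19
i=7 t=35 v=2: → [27,36); WM=34; [18,27) fires=9
i=8 t=20 v=5: DROP (t<34-2); WM=34
i=9 t=36 v=4: → [36,45); WM=34
i=10 t=29 v=7: DROP (t<34-2); WM=34
i=11 t=12 v=7: DROP (t<34-2); WM=35
i=12 t=41 v=6: → [36,45); WM=35
i=13 t=42 v=4: → [36,45); WM=35
i=14 t=40 v=4: → [36,45); WM=35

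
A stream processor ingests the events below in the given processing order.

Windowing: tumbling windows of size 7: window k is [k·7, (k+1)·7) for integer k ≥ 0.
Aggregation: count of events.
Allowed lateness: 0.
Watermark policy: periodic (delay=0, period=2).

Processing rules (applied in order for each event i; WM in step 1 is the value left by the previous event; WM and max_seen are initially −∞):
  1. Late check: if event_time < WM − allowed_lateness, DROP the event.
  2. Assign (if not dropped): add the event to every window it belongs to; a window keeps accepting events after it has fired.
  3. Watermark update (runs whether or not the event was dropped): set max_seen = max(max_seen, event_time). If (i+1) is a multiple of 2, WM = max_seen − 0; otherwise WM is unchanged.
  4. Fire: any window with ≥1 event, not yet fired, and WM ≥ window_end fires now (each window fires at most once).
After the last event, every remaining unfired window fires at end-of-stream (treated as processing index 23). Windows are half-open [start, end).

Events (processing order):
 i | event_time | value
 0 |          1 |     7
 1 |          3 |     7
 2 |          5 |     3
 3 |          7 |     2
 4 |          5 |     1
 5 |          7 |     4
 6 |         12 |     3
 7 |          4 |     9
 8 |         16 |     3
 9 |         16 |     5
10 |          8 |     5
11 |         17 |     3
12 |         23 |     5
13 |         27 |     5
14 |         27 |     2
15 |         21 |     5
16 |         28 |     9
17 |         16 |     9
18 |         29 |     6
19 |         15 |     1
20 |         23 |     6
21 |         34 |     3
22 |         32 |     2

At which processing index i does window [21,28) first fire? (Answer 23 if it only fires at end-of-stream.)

17

i=0 t=1 v=7: → [0,7); WM=−∞
i=1 t=3 v=7: → [0,7); WM=3
i=2 t=5 v=3: → [0,7); WM=3
i=3 t=7 v=2: → [7,14); WM=7; [0,7) fires=3
i=4 t=5 v=1: DROP (t<7-0); WM=7
i=5 t=7 v=4: → [7,14); WM=7
i=6 t=12 v=3: → [7,14); WM=7
i=7 t=4 v=9: DROP (t<7-0); WM=12
i=8 t=16 v=3: → [14,21); WM=12
i=9 t=16 v=5: → [14,21); WM=16; [7,14) fires=3
i=10 t=8 v=5: DROP (t<16-0); WM=16
i=11 t=17 v=3: → [14,21); WM=17
i=12 t=23 v=5: → [21,28); WM=17
i=13 t=27 v=5: → [21,28); WM=27; [14,21) fires=3
i=14 t=27 v=2: → [21,28); WM=27
i=15 t=21 v=5: DROP (t<27-0); WM=27
i=16 t=28 v=9: → [28,35); WM=27
i=17 t=16 v=9: DROP (t<27-0); WM=28; [21,28) fires=3
i=18 t=29 v=6: → [28,35); WM=28
i=19 t=15 v=1: DROP (t<28-0); WM=29
i=20 t=23 v=6: DROP (t<29-0); WM=29
i=21 t=34 v=3: → [28,35); WM=34
i=22 t=32 v=2: DROP (t<34-0); WM=34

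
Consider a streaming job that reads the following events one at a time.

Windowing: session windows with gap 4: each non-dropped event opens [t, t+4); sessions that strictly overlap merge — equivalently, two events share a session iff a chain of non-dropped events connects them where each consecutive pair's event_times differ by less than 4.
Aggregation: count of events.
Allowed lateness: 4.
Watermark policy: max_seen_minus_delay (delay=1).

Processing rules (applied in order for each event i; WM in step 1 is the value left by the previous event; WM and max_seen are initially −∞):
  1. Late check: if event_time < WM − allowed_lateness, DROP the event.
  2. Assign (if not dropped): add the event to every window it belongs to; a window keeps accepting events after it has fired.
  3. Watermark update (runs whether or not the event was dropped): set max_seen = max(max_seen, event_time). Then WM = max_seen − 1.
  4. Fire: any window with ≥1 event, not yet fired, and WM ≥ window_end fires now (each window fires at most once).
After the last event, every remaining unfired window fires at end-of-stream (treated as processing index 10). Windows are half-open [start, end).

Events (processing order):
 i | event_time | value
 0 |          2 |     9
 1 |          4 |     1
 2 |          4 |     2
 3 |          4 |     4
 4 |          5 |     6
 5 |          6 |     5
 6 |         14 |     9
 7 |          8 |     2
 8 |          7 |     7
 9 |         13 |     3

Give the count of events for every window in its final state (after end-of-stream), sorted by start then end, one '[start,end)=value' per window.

[2,10)=6 [13,18)=2

i=0 t=2 v=9: → [2,6); WM=1
i=1 t=4 v=1: → [2,8); WM=3
i=2 t=4 v=2: → [2,8); WM=3
i=3 t=4 v=4: → [2,8); WM=3
i=4 t=5 v=6: → [2,9); WM=4
i=5 t=6 v=5: → [2,10); WM=5
i=6 t=14 v=9: → [14,18); WM=13
i=7 t=8 v=2: DROP (t<13-4); WM=13
i=8 t=7 v=7: DROP (t<13-4); WM=13
i=9 t=13 v=3: → [13,18); WM=13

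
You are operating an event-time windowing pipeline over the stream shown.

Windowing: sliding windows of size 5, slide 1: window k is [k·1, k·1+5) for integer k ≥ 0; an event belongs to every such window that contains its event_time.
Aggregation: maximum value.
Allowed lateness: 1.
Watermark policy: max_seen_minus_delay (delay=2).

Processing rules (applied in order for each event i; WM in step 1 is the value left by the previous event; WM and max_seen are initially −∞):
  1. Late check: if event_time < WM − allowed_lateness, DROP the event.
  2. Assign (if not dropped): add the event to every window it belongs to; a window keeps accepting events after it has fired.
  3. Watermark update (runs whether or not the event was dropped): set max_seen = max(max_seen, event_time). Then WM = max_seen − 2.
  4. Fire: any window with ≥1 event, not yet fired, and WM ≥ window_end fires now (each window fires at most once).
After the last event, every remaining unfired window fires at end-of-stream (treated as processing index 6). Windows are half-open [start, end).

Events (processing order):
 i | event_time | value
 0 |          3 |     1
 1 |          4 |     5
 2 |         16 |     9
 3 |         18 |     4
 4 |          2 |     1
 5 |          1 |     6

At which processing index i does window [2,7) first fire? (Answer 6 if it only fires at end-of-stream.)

i=0 t=3 v=1: → [3,8),[2,7),[1,6),[0,5); WM=1
i=1 t=4 v=5: → [4,9),[3,8),[2,7),[1,6),[0,5); WM=2
i=2 t=16 v=9: → [16,21),[15,20),[14,19),[13,18),[12,17); WM=14; [0,5) fires=5 [1,6) fires=5 [2,7) fires=5 [3,8) fires=5 [4,9) fires=5
i=3 t=18 v=4: → [18,23),[17,22),[16,21),[15,20),[14,19); WM=16
i=4 t=2 v=1: DROP (t<16-1); WM=16
i=5 t=1 v=6: DROP (t<16-1); WM=16

2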